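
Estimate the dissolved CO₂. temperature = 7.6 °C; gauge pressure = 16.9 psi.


vols = (P + 14.695)·(0.01821 + 0.09011·e^(−0.04·T))
vols = (16.9 + 14.695)·(0.01821 + 0.09011·e^(−0.04·7.6))

2.6761 volumes


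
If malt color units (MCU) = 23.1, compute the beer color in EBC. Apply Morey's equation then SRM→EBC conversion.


SRM = 1.4922·MCU^0.6859;  EBC = SRM·1.97
SRM = 1.4922·23.1^0.6859 = 12.8567
EBC = 12.8567·1.97

25.3276 EBC


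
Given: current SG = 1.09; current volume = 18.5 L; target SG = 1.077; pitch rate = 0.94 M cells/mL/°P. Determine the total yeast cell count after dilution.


V_w = V·((SG_c−1)/(SG_t−1)−1);  °P = 259 − 259/SG_t;  cells = rate·(V+V_w)·°P
V_w = 18.5·((1.09−1)/(1.077−1)−1) = 3.1234
V_final = 18.5 + 3.1234 = 21.6234
°P = 259 − 259/1.077 = 18.5172
cells = 0.94·21.6234·18.5172

376.3797 billion cells


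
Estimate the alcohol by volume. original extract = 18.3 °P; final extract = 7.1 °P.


SG = 259/(259 − P);  ABV = (OG − FG)·131.25
OG = 259/(259 − 18.3) = 1.0760
FG = 259/(259 − 7.1) = 1.0282
ABV = (1.0760 − 1.0282)·131.25

6.2793 % ABV


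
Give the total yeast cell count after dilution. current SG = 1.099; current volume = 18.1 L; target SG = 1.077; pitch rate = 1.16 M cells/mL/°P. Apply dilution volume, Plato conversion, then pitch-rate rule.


V_w = V·((SG_c−1)/(SG_t−1)−1);  °P = 259 − 259/SG_t;  cells = rate·(V+V_w)·°P
V_w = 18.1·((1.099−1)/(1.077−1)−1) = 5.1714
V_final = 18.1 + 5.1714 = 23.2714
°P = 259 − 259/1.077 = 18.5172
cells = 1.16·23.2714·18.5172

499.8686 billion cells


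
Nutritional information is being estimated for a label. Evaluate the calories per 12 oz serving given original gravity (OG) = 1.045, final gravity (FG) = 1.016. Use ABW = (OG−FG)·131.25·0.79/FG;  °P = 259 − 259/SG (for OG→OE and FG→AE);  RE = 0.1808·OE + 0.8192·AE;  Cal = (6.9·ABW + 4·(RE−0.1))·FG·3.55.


ABW = (1.045 − 1.016)·131.25·0.79/1.016 = 2.9596
OE = 259 − 259/1.045 = 11.1531 °P
AE = 259 − 259/1.016 = 4.0787 °P
RE = 0.1808·11.1531 + 0.8192·4.0787 = 5.3578 °P
Cal = (6.9·2.9596 + 4·(5.3578−0.1))·1.016·3.55

149.5101 kcal


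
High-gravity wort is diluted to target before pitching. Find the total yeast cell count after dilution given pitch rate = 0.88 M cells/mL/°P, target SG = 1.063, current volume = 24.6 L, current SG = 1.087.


V_w = V·((SG_c−1)/(SG_t−1)−1);  °P = 259 − 259/SG_t;  cells = rate·(V+V_w)·°P
V_w = 24.6·((1.087−1)/(1.063−1)−1) = 9.3714
V_final = 24.6 + 9.3714 = 33.9714
°P = 259 − 259/1.063 = 15.3500
cells = 0.88·33.9714·15.3500

458.8847 billion cells


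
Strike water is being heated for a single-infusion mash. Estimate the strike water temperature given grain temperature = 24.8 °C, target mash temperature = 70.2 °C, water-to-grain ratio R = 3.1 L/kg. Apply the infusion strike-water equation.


T_strike = (0.41/R)·(T_mash − T_grain) + T_mash
T_strike = (0.41/3.1)·(70.2 − 24.8) + 70.2

76.2045 °C


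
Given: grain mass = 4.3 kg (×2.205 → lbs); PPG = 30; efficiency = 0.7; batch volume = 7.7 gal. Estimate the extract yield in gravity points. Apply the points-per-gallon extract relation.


points = lbs × PPG × eff / vol
lbs = 4.3 × 2.205 = 9.4815
points = 9.4815 × 30 × 0.7 / 7.7

25.8586 points


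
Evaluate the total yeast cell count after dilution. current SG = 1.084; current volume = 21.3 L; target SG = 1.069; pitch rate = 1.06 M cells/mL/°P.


V_w = V·((SG_c−1)/(SG_t−1)−1);  °P = 259 − 259/SG_t;  cells = rate·(V+V_w)·°P
V_w = 21.3·((1.084−1)/(1.069−1)−1) = 4.6304
V_final = 21.3 + 4.6304 = 25.9304
°P = 259 − 259/1.069 = 16.7175
cells = 1.06·25.9304·16.7175

459.5014 billion cells


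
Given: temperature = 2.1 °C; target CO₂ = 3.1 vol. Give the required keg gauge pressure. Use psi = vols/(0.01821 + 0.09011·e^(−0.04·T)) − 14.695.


psi = 3.1/(0.01821 + 0.09011·e^(−0.04·2.1)) − 14.695

15.9799 psi


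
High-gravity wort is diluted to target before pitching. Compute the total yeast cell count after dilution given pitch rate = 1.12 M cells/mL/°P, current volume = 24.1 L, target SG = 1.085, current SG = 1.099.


V_w = V·((SG_c−1)/(SG_t−1)−1);  °P = 259 − 259/SG_t;  cells = rate·(V+V_w)·°P
V_w = 24.1·((1.099−1)/(1.085−1)−1) = 3.9694
V_final = 24.1 + 3.9694 = 28.0694
°P = 259 − 259/1.085 = 20.2903
cells = 1.12·28.0694·20.2903

637.8819 billion cells


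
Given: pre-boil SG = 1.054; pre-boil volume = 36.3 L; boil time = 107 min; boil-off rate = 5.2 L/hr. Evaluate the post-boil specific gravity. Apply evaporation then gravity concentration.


V_post = V_pre − rate·(t/60);  SG_post = 1 + (SG_pre−1)·V_pre/V_post
V_post = 36.3 − 5.2·(107/60) = 27.0267
SG_post = 1 + (1.054 − 1)·36.3/27.0267

1.0725


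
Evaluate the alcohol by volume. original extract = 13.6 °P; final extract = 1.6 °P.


SG = 259/(259 − P);  ABV = (OG − FG)·131.25
OG = 259/(259 − 13.6) = 1.0554
FG = 259/(259 − 1.6) = 1.0062
ABV = (1.0554 − 1.0062)·131.25

6.4580 % ABV


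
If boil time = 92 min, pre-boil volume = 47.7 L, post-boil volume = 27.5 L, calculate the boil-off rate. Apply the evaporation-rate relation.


rate = (V_pre − V_post) / (t_min/60)
rate = (47.7 − 27.5) / (92/60)

13.1739 L/hr


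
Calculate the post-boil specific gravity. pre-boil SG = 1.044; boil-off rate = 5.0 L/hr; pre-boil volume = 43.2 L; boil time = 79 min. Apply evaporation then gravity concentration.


V_post = V_pre − rate·(t/60);  SG_post = 1 + (SG_pre−1)·V_pre/V_post
V_post = 43.2 − 5.0·(79/60) = 36.6167
SG_post = 1 + (1.044 − 1)·43.2/36.6167

1.0519


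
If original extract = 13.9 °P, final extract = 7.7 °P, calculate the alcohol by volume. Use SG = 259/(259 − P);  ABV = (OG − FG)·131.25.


OG = 259/(259 − 13.9) = 1.0567
FG = 259/(259 − 7.7) = 1.0306
ABV = (1.0567 − 1.0306)·131.25

3.4218 % ABV


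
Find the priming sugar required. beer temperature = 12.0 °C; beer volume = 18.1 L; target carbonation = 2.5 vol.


residual = 14.695·(0.01821 + 0.09011·e^(−0.04·T));  sugar = (target − residual)·4.0·V
residual = 14.695·(0.01821 + 0.09011·e^(−0.04·12.0)) = 1.0870
sugar = (2.5 − 1.0870)·4.0·18.1

102.3035 g


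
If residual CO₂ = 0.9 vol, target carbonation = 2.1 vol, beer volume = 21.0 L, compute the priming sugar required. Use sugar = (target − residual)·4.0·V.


sugar = (2.1 − 0.9)·4.0·21.0

100.8000 g


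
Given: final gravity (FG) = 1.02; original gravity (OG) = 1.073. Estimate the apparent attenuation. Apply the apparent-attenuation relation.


AA = (OG − FG)/(OG − 1) · 100
AA = (1.073 − 1.02)/(1.073 − 1) · 100

72.6027 %


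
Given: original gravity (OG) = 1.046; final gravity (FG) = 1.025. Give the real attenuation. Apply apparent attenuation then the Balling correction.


AA = (OG−FG)/(OG−1)·100;  RA = AA·0.8192
AA = (1.046 − 1.025)/(1.046 − 1)·100 = 45.6522
RA = 45.6522·0.8192

37.3983 %


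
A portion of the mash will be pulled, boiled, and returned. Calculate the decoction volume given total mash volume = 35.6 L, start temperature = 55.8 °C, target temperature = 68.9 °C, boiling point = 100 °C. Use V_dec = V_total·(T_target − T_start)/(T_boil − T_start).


V_dec = 35.6·(68.9 − 55.8)/(100 − 55.8)

10.5511 L


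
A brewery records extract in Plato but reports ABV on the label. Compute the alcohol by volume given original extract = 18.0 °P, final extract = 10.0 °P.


SG = 259/(259 − P);  ABV = (OG − FG)·131.25
OG = 259/(259 − 18.0) = 1.0747
FG = 259/(259 − 10.0) = 1.0402
ABV = (1.0747 − 1.0402)·131.25

4.5318 % ABV


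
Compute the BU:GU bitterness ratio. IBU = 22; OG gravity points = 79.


BU:GU = IBU / OG_points
BU:GU = 22 / 79

0.2785


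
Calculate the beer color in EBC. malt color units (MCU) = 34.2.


SRM = 1.4922·MCU^0.6859;  EBC = SRM·1.97
SRM = 1.4922·34.2^0.6859 = 16.8273
EBC = 16.8273·1.97

33.1499 EBC


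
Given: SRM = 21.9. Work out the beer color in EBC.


EBC = SRM · 1.97
EBC = 21.9 · 1.97

43.1430 EBC


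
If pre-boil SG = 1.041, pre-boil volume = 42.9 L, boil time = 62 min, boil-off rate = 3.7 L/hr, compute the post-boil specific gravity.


V_post = V_pre − rate·(t/60);  SG_post = 1 + (SG_pre−1)·V_pre/V_post
V_post = 42.9 − 3.7·(62/60) = 39.0767
SG_post = 1 + (1.041 − 1)·42.9/39.0767

1.0450


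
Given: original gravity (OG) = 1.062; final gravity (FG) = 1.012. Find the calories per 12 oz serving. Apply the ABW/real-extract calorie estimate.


ABW = (OG−FG)·131.25·0.79/FG;  °P = 259 − 259/SG (for OG→OE and FG→AE);  RE = 0.1808·OE + 0.8192·AE;  Cal = (6.9·ABW + 4·(RE−0.1))·FG·3.55
ABW = (1.062 − 1.012)·131.25·0.79/1.012 = 5.1229
OE = 259 − 259/1.062 = 15.1205 °P
AE = 259 − 259/1.012 = 3.0711 °P
RE = 0.1808·15.1205 + 0.8192·3.0711 = 5.2497 °P
Cal = (6.9·5.1229 + 4·(5.2497−0.1))·1.012·3.55

200.9941 kcal


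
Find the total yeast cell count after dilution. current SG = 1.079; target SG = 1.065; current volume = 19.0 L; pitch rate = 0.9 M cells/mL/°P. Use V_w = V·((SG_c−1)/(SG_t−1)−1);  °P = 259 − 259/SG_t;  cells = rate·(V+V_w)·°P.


V_w = 19.0·((1.079−1)/(1.065−1)−1) = 4.0923
V_final = 19.0 + 4.0923 = 23.0923
°P = 259 − 259/1.065 = 15.8075
cells = 0.9·23.0923·15.8075

328.5287 billion cells


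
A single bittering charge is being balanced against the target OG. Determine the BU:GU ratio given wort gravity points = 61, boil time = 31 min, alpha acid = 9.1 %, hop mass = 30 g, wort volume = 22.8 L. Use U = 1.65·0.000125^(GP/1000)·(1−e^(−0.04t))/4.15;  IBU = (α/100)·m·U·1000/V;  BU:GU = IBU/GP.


U = 1.65·0.000125^(61/1000)·(1−e^(−0.04·31))/4.15 = 0.1633
IBU = (9.1/100)·30·0.1633·1000/22.8 = 19.5528
BU:GU = 19.5528/61

0.3205


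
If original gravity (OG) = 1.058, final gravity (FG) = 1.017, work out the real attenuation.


AA = (OG−FG)/(OG−1)·100;  RA = AA·0.8192
AA = (1.058 − 1.017)/(1.058 − 1)·100 = 70.6897
RA = 70.6897·0.8192

57.9090 %


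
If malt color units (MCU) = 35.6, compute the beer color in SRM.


SRM = 1.4922 · MCU^0.6859
SRM = 1.4922 · 35.6^0.6859

17.2968 SRM


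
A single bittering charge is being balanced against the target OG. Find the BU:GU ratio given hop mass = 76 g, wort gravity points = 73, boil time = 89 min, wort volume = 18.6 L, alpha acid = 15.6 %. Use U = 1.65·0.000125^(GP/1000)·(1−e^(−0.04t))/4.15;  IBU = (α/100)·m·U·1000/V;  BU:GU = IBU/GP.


U = 1.65·0.000125^(73/1000)·(1−e^(−0.04·89))/4.15 = 0.2004
IBU = (15.6/100)·76·0.2004·1000/18.6 = 127.7632
BU:GU = 127.7632/73

1.7502


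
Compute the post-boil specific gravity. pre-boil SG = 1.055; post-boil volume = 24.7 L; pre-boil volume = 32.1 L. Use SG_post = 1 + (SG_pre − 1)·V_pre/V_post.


pts_pre = (1.055 − 1)·1000 = 55.0000
pts_post = 55.0000·32.1/24.7 = 71.4777
SG_post = 1 + 71.4777/1000

1.0715


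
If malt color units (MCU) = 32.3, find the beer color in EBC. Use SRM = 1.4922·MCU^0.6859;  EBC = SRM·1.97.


SRM = 1.4922·32.3^0.6859 = 16.1804
EBC = 16.1804·1.97

31.8754 EBC


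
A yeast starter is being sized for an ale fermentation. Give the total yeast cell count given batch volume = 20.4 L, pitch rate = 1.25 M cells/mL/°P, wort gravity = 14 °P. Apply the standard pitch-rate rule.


cells (billions) = rate · V_L · °P
cells = 1.25 · 20.4 · 14

357.0000 billion cells


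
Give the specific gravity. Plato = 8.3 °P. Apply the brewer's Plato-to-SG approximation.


SG = 259/(259 − P)
SG = 259/(259 − 8.3)

1.0331


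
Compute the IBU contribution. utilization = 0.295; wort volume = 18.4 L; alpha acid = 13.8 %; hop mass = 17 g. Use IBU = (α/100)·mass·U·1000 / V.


IBU = (13.8/100)·17·0.295·1000 / 18.4

37.6125 IBU


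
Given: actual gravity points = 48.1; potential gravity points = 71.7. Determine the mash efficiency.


efficiency = actual / potential × 100
efficiency = 48.1 / 71.7 × 100

67.0851 %


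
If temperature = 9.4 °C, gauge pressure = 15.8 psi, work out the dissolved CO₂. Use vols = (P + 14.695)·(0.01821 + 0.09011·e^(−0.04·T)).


vols = (15.8 + 14.695)·(0.01821 + 0.09011·e^(−0.04·9.4))

2.4420 volumes


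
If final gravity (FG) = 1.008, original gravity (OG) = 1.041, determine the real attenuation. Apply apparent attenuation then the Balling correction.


AA = (OG−FG)/(OG−1)·100;  RA = AA·0.8192
AA = (1.041 − 1.008)/(1.041 − 1)·100 = 80.4878
RA = 80.4878·0.8192

65.9356 %


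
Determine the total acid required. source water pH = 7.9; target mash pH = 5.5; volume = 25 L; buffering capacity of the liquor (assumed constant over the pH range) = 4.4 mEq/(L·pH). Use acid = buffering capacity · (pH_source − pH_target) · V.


acid = 4.4 · (7.9 − 5.5) · 25

264.0000 mEq


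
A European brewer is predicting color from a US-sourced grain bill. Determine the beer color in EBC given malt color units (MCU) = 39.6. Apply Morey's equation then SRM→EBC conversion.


SRM = 1.4922·MCU^0.6859;  EBC = SRM·1.97
SRM = 1.4922·39.6^0.6859 = 18.6074
EBC = 18.6074·1.97

36.6566 EBC


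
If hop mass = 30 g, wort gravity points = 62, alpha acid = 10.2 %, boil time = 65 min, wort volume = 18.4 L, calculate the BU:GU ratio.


U = 1.65·0.000125^(GP/1000)·(1−e^(−0.04t))/4.15;  IBU = (α/100)·m·U·1000/V;  BU:GU = IBU/GP
U = 1.65·0.000125^(62/1000)·(1−e^(−0.04·65))/4.15 = 0.2108
IBU = (10.2/100)·30·0.2108·1000/18.4 = 35.0615
BU:GU = 35.0615/62

0.5655


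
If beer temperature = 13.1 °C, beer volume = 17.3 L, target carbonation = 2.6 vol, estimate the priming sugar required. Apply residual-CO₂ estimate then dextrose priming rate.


residual = 14.695·(0.01821 + 0.09011·e^(−0.04·T));  sugar = (target − residual)·4.0·V
residual = 14.695·(0.01821 + 0.09011·e^(−0.04·13.1)) = 1.0517
sugar = (2.6 − 1.0517)·4.0·17.3

107.1425 g


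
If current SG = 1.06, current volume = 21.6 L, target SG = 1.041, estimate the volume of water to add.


V_water = V·((SG_curr − 1)/(SG_target − 1) − 1)
V_water = 21.6·((1.06 − 1)/(1.041 − 1) − 1)

10.0098 L


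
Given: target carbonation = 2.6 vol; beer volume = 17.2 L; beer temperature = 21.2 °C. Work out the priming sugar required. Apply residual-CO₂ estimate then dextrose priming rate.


residual = 14.695·(0.01821 + 0.09011·e^(−0.04·T));  sugar = (target − residual)·4.0·V
residual = 14.695·(0.01821 + 0.09011·e^(−0.04·21.2)) = 0.8347
sugar = (2.6 − 0.8347)·4.0·17.2

121.4528 g


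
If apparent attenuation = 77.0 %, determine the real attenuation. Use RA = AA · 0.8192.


RA = 77.0 · 0.8192

63.0784 %


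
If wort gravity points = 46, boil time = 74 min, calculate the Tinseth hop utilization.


U = 1.65·0.000125^(GP/1000) · (1 − e^(−0.04·t))/4.15
bigness = 1.65·0.000125^(46/1000) = 1.0913
boil_factor = (1 − e^(−0.04·74))/4.15 = 0.2285
U = 1.0913 · 0.2285

0.2493


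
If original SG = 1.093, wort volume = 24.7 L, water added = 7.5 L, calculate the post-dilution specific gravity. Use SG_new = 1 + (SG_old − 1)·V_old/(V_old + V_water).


pts = (1.093 − 1)·1000·24.7/(24.7 + 7.5) = 71.3385
SG_new = 1 + 71.3385/1000

1.0713


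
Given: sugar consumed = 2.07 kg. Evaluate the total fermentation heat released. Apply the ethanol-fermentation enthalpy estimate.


Q = m_sugar · 590 kJ/kg
Q = 2.07 · 590

1221.3000 kJ


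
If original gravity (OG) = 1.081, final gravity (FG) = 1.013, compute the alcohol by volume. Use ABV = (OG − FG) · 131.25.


ABV = (1.081 − 1.013) · 131.25

8.9250 % ABV


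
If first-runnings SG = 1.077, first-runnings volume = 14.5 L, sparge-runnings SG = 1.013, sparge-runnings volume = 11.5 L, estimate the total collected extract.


total = Σ (SG_i − 1)·1000·V_i
first = (1.077 − 1)·1000·14.5 = 1116.5000
sparge = (1.013 − 1)·1000·11.5 = 149.5000
total = 1116.5000 + 149.5000

1266.0000 gravity·L


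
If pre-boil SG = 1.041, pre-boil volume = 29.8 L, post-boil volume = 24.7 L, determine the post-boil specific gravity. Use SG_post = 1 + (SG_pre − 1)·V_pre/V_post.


pts_pre = (1.041 − 1)·1000 = 41.0000
pts_post = 41.0000·29.8/24.7 = 49.4656
SG_post = 1 + 49.4656/1000

1.0495


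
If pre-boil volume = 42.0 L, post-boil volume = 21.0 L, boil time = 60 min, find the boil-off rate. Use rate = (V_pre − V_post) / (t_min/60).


rate = (42.0 − 21.0) / (60/60)

21.0000 L/hr


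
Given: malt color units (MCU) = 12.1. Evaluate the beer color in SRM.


SRM = 1.4922 · MCU^0.6859
SRM = 1.4922 · 12.1^0.6859

8.2511 SRM


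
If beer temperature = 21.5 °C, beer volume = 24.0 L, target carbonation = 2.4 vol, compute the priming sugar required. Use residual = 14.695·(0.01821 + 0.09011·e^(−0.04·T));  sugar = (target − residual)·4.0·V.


residual = 14.695·(0.01821 + 0.09011·e^(−0.04·21.5)) = 0.8279
sugar = (2.4 − 0.8279)·4.0·24.0

150.9184 g


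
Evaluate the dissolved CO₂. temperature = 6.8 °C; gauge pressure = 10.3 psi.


vols = (P + 14.695)·(0.01821 + 0.09011·e^(−0.04·T))
vols = (10.3 + 14.695)·(0.01821 + 0.09011·e^(−0.04·6.8))

2.1711 volumes


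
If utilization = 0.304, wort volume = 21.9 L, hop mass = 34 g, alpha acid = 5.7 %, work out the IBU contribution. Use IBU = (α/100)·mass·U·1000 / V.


IBU = (5.7/100)·34·0.304·1000 / 21.9

26.9019 IBU


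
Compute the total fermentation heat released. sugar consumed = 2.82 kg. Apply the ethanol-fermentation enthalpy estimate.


Q = m_sugar · 590 kJ/kg
Q = 2.82 · 590

1663.8000 kJ


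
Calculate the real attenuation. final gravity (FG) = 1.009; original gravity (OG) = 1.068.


AA = (OG−FG)/(OG−1)·100;  RA = AA·0.8192
AA = (1.068 − 1.009)/(1.068 − 1)·100 = 86.7647
RA = 86.7647·0.8192

71.0776 %


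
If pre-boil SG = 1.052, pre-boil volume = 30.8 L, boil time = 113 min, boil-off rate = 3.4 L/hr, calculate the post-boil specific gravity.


V_post = V_pre − rate·(t/60);  SG_post = 1 + (SG_pre−1)·V_pre/V_post
V_post = 30.8 − 3.4·(113/60) = 24.3967
SG_post = 1 + (1.052 − 1)·30.8/24.3967

1.0656


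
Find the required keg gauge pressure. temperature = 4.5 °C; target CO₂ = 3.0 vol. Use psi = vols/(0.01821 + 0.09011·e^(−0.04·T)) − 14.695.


psi = 3.0/(0.01821 + 0.09011·e^(−0.04·4.5)) − 14.695

17.3987 psi


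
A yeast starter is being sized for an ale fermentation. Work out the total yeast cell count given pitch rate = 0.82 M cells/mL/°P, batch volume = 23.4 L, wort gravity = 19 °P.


cells (billions) = rate · V_L · °P
cells = 0.82 · 23.4 · 19

364.5720 billion cells


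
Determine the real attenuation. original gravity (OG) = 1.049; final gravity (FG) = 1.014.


AA = (OG−FG)/(OG−1)·100;  RA = AA·0.8192
AA = (1.049 − 1.014)/(1.049 − 1)·100 = 71.4286
RA = 71.4286·0.8192

58.5143 %


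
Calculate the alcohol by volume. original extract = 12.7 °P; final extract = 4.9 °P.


SG = 259/(259 − P);  ABV = (OG − FG)·131.25
OG = 259/(259 − 12.7) = 1.0516
FG = 259/(259 − 4.9) = 1.0193
ABV = (1.0516 − 1.0193)·131.25

4.2367 % ABV


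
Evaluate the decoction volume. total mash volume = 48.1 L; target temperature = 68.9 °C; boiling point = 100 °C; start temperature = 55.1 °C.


V_dec = V_total·(T_target − T_start)/(T_boil − T_start)
V_dec = 48.1·(68.9 − 55.1)/(100 − 55.1)

14.7835 L


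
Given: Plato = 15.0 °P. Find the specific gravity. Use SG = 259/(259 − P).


SG = 259/(259 − 15.0)

1.0615


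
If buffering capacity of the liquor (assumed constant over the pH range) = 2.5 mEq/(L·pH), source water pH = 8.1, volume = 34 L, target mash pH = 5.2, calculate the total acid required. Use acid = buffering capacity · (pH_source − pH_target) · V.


acid = 2.5 · (8.1 − 5.2) · 34

246.5000 mEq


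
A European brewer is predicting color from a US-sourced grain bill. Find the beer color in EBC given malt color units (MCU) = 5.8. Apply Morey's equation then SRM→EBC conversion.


SRM = 1.4922·MCU^0.6859;  EBC = SRM·1.97
SRM = 1.4922·5.8^0.6859 = 4.9827
EBC = 4.9827·1.97

9.8159 EBC


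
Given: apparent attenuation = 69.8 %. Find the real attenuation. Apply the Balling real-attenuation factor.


RA = AA · 0.8192
RA = 69.8 · 0.8192

57.1802 %


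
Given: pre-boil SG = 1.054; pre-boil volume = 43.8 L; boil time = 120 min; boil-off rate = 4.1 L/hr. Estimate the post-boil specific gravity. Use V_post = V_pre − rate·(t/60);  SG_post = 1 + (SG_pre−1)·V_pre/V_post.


V_post = 43.8 − 4.1·(120/60) = 35.6000
SG_post = 1 + (1.054 − 1)·43.8/35.6000

1.0664


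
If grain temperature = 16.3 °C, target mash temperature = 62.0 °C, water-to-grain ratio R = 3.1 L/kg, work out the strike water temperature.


T_strike = (0.41/R)·(T_mash − T_grain) + T_mash
T_strike = (0.41/3.1)·(62.0 − 16.3) + 62.0

68.0442 °C


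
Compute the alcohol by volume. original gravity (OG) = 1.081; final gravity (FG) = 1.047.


ABV = (OG − FG) · 131.25
ABV = (1.081 − 1.047) · 131.25

4.4625 % ABV


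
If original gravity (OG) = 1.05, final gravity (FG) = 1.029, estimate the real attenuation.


AA = (OG−FG)/(OG−1)·100;  RA = AA·0.8192
AA = (1.05 − 1.029)/(1.05 − 1)·100 = 42.0000
RA = 42.0000·0.8192

34.4064 %


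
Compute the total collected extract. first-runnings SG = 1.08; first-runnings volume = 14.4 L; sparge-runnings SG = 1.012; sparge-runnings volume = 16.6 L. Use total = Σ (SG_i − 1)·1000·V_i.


first = (1.08 − 1)·1000·14.4 = 1152.0000
sparge = (1.012 − 1)·1000·16.6 = 199.2000
total = 1152.0000 + 199.2000

1351.2000 gravity·L


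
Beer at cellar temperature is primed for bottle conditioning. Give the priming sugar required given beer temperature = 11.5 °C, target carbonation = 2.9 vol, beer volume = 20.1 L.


residual = 14.695·(0.01821 + 0.09011·e^(−0.04·T));  sugar = (target − residual)·4.0·V
residual = 14.695·(0.01821 + 0.09011·e^(−0.04·11.5)) = 1.1035
sugar = (2.9 − 1.1035)·4.0·20.1

144.4369 g


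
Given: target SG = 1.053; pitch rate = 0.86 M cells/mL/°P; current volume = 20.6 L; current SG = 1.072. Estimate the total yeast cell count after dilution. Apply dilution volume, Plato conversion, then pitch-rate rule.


V_w = V·((SG_c−1)/(SG_t−1)−1);  °P = 259 − 259/SG_t;  cells = rate·(V+V_w)·°P
V_w = 20.6·((1.072−1)/(1.053−1)−1) = 7.3849
V_final = 20.6 + 7.3849 = 27.9849
°P = 259 − 259/1.053 = 13.0361
cells = 0.86·27.9849·13.0361

313.7398 billion cells


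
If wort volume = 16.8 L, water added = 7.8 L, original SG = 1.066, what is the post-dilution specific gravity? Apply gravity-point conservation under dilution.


SG_new = 1 + (SG_old − 1)·V_old/(V_old + V_water)
pts = (1.066 − 1)·1000·16.8/(16.8 + 7.8) = 45.0732
SG_new = 1 + 45.0732/1000

1.0451


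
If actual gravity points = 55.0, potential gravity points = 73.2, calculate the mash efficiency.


efficiency = actual / potential × 100
efficiency = 55.0 / 73.2 × 100

75.1366 %


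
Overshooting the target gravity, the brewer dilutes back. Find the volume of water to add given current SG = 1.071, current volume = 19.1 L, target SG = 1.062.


V_water = V·((SG_curr − 1)/(SG_target − 1) − 1)
V_water = 19.1·((1.071 − 1)/(1.062 − 1) − 1)

2.7726 L


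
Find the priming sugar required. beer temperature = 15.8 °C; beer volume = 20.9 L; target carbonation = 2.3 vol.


residual = 14.695·(0.01821 + 0.09011·e^(−0.04·T));  sugar = (target − residual)·4.0·V
residual = 14.695·(0.01821 + 0.09011·e^(−0.04·15.8)) = 0.9714
sugar = (2.3 − 0.9714)·4.0·20.9

111.0687 g


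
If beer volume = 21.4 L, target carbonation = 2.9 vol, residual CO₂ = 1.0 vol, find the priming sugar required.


sugar = (target − residual)·4.0·V
sugar = (2.9 − 1.0)·4.0·21.4

162.6400 g


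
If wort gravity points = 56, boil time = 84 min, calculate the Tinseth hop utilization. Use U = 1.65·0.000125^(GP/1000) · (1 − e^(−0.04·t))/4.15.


bigness = 1.65·0.000125^(56/1000) = 0.9975
boil_factor = (1 − e^(−0.04·84))/4.15 = 0.2326
U = 0.9975 · 0.2326

0.2320


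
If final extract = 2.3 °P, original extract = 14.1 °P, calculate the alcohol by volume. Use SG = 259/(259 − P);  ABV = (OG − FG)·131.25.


OG = 259/(259 − 14.1) = 1.0576
FG = 259/(259 − 2.3) = 1.0090
ABV = (1.0576 − 1.0090)·131.25

6.3807 % ABV


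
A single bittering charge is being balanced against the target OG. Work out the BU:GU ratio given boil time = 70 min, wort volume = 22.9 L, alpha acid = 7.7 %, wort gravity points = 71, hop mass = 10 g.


U = 1.65·0.000125^(GP/1000)·(1−e^(−0.04t))/4.15;  IBU = (α/100)·m·U·1000/V;  BU:GU = IBU/GP
U = 1.65·0.000125^(71/1000)·(1−e^(−0.04·70))/4.15 = 0.1973
IBU = (7.7/100)·10·0.1973·1000/22.9 = 6.6332
BU:GU = 6.6332/71

0.0934


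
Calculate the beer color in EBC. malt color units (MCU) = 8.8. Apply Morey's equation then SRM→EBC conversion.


SRM = 1.4922·MCU^0.6859;  EBC = SRM·1.97
SRM = 1.4922·8.8^0.6859 = 6.6320
EBC = 6.6320·1.97

13.0651 EBC


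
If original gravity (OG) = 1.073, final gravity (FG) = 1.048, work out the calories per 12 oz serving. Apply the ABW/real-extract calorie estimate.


ABW = (OG−FG)·131.25·0.79/FG;  °P = 259 − 259/SG (for OG→OE and FG→AE);  RE = 0.1808·OE + 0.8192·AE;  Cal = (6.9·ABW + 4·(RE−0.1))·FG·3.55
ABW = (1.073 − 1.048)·131.25·0.79/1.048 = 2.4735
OE = 259 − 259/1.073 = 17.6207 °P
AE = 259 − 259/1.048 = 11.8626 °P
RE = 0.1808·17.6207 + 0.8192·11.8626 = 12.9037 °P
Cal = (6.9·2.4735 + 4·(12.9037−0.1))·1.048·3.55

254.0346 kcal


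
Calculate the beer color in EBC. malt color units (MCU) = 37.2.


SRM = 1.4922·MCU^0.6859;  EBC = SRM·1.97
SRM = 1.4922·37.2^0.6859 = 17.8264
EBC = 17.8264·1.97

35.1179 EBC


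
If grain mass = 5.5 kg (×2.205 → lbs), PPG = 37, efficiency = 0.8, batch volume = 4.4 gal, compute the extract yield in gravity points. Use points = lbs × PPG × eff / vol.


lbs = 5.5 × 2.205 = 12.1275
points = 12.1275 × 37 × 0.8 / 4.4

81.5850 points


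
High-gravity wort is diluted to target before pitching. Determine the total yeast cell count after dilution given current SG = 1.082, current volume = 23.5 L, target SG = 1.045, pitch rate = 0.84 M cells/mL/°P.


V_w = V·((SG_c−1)/(SG_t−1)−1);  °P = 259 − 259/SG_t;  cells = rate·(V+V_w)·°P
V_w = 23.5·((1.082−1)/(1.045−1)−1) = 19.3222
V_final = 23.5 + 19.3222 = 42.8222
°P = 259 − 259/1.045 = 11.1531
cells = 0.84·42.8222·11.1531

401.1848 billion cells


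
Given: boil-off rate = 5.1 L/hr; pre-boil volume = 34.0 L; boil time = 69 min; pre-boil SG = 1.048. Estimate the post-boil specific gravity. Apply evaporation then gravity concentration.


V_post = V_pre − rate·(t/60);  SG_post = 1 + (SG_pre−1)·V_pre/V_post
V_post = 34.0 − 5.1·(69/60) = 28.1350
SG_post = 1 + (1.048 − 1)·34.0/28.1350

1.0580


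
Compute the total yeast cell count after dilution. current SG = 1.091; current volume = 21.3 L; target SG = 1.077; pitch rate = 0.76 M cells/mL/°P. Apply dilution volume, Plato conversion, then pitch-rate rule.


V_w = V·((SG_c−1)/(SG_t−1)−1);  °P = 259 − 259/SG_t;  cells = rate·(V+V_w)·°P
V_w = 21.3·((1.091−1)/(1.077−1)−1) = 3.8727
V_final = 21.3 + 3.8727 = 25.1727
°P = 259 − 259/1.077 = 18.5172
cells = 0.76·25.1727·18.5172

354.2572 billion cells


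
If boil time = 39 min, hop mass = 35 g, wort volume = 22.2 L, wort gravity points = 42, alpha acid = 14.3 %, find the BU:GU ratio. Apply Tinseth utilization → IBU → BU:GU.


U = 1.65·0.000125^(GP/1000)·(1−e^(−0.04t))/4.15;  IBU = (α/100)·m·U·1000/V;  BU:GU = IBU/GP
U = 1.65·0.000125^(42/1000)·(1−e^(−0.04·39))/4.15 = 0.2153
IBU = (14.3/100)·35·0.2153·1000/22.2 = 48.5411
BU:GU = 48.5411/42

1.1557


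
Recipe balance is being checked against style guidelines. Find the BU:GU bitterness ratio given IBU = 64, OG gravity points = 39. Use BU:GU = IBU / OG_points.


BU:GU = 64 / 39

1.6410


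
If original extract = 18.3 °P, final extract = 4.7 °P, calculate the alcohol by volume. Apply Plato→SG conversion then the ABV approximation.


SG = 259/(259 − P);  ABV = (OG − FG)·131.25
OG = 259/(259 − 18.3) = 1.0760
FG = 259/(259 − 4.7) = 1.0185
ABV = (1.0760 − 1.0185)·131.25

7.5529 % ABV


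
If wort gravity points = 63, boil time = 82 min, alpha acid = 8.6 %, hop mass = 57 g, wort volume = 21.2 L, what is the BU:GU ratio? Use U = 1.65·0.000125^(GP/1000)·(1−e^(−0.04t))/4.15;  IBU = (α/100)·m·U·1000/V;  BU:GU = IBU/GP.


U = 1.65·0.000125^(63/1000)·(1−e^(−0.04·82))/4.15 = 0.2172
IBU = (8.6/100)·57·0.2172·1000/21.2 = 50.2252
BU:GU = 50.2252/63

0.7972


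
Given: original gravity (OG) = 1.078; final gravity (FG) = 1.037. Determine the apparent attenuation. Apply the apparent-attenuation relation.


AA = (OG − FG)/(OG − 1) · 100
AA = (1.078 − 1.037)/(1.078 − 1) · 100

52.5641 %


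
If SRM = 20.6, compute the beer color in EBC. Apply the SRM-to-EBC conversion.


EBC = SRM · 1.97
EBC = 20.6 · 1.97

40.5820 EBC


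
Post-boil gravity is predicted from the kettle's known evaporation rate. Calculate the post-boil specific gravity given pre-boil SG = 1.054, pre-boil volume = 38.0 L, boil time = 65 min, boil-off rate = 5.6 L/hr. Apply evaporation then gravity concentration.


V_post = V_pre − rate·(t/60);  SG_post = 1 + (SG_pre−1)·V_pre/V_post
V_post = 38.0 − 5.6·(65/60) = 31.9333
SG_post = 1 + (1.054 − 1)·38.0/31.9333

1.0643


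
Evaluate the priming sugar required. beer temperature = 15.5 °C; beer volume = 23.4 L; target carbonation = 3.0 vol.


residual = 14.695·(0.01821 + 0.09011·e^(−0.04·T));  sugar = (target − residual)·4.0·V
residual = 14.695·(0.01821 + 0.09011·e^(−0.04·15.5)) = 0.9799
sugar = (3.0 − 0.9799)·4.0·23.4

189.0791 g


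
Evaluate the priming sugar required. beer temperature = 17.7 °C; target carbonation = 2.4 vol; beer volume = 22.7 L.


residual = 14.695·(0.01821 + 0.09011·e^(−0.04·T));  sugar = (target − residual)·4.0·V
residual = 14.695·(0.01821 + 0.09011·e^(−0.04·17.7)) = 0.9199
sugar = (2.4 − 0.9199)·4.0·22.7

134.3914 g


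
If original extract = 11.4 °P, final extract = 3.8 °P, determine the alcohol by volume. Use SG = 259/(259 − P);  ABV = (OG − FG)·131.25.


OG = 259/(259 − 11.4) = 1.0460
FG = 259/(259 − 3.8) = 1.0149
ABV = (1.0460 − 1.0149)·131.25

4.0887 % ABV


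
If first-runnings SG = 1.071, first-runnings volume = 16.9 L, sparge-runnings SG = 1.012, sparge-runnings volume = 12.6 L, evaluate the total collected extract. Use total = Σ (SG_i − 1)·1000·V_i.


first = (1.071 − 1)·1000·16.9 = 1199.9000
sparge = (1.012 − 1)·1000·12.6 = 151.2000
total = 1199.9000 + 151.2000

1351.1000 gravity·L


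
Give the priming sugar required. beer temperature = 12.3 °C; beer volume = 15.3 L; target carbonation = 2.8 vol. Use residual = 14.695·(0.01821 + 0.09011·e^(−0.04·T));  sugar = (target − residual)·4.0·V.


residual = 14.695·(0.01821 + 0.09011·e^(−0.04·12.3)) = 1.0772
sugar = (2.8 − 1.0772)·4.0·15.3

105.4357 g


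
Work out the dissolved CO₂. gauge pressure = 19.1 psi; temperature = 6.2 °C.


vols = (P + 14.695)·(0.01821 + 0.09011·e^(−0.04·T))
vols = (19.1 + 14.695)·(0.01821 + 0.09011·e^(−0.04·6.2))

2.9918 volumes


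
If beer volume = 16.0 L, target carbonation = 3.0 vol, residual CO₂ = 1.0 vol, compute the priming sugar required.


sugar = (target − residual)·4.0·V
sugar = (3.0 − 1.0)·4.0·16.0

128.0000 g


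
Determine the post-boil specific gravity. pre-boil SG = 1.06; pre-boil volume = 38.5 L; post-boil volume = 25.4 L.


SG_post = 1 + (SG_pre − 1)·V_pre/V_post
pts_pre = (1.06 − 1)·1000 = 60.0000
pts_post = 60.0000·38.5/25.4 = 90.9449
SG_post = 1 + 90.9449/1000

1.0909


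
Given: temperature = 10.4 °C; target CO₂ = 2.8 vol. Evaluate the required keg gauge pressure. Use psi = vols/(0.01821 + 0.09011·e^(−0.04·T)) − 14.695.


psi = 2.8/(0.01821 + 0.09011·e^(−0.04·10.4)) − 14.695

21.3625 psi


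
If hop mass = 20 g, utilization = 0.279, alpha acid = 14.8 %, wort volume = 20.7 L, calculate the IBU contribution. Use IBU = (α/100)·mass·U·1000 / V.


IBU = (14.8/100)·20·0.279·1000 / 20.7

39.8957 IBU


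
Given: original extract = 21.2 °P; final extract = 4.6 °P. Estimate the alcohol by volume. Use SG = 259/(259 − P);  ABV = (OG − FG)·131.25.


OG = 259/(259 − 21.2) = 1.0892
FG = 259/(259 − 4.6) = 1.0181
ABV = (1.0892 − 1.0181)·131.25

9.3278 % ABV


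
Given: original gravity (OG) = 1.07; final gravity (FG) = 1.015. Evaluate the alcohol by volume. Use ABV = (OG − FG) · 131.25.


ABV = (1.07 − 1.015) · 131.25

7.2188 % ABV


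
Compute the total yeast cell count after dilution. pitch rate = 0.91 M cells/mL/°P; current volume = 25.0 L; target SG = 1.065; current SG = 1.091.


V_w = V·((SG_c−1)/(SG_t−1)−1);  °P = 259 − 259/SG_t;  cells = rate·(V+V_w)·°P
V_w = 25.0·((1.091−1)/(1.065−1)−1) = 10.0000
V_final = 25.0 + 10.0000 = 35.0000
°P = 259 − 259/1.065 = 15.8075
cells = 0.91·35.0000·15.8075

503.4692 billion cells


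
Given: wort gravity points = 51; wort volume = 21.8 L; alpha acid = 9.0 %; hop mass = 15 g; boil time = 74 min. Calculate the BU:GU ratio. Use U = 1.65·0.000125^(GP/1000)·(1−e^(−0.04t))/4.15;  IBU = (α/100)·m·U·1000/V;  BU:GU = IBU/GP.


U = 1.65·0.000125^(51/1000)·(1−e^(−0.04·74))/4.15 = 0.2384
IBU = (9.0/100)·15·0.2384·1000/21.8 = 14.7621
BU:GU = 14.7621/51

0.2895


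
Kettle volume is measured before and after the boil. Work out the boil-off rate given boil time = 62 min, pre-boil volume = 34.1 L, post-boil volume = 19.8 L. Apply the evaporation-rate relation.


rate = (V_pre − V_post) / (t_min/60)
rate = (34.1 − 19.8) / (62/60)

13.8387 L/hr


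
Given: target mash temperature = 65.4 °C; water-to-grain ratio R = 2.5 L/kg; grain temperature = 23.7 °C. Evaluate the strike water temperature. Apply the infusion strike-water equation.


T_strike = (0.41/R)·(T_mash − T_grain) + T_mash
T_strike = (0.41/2.5)·(65.4 − 23.7) + 65.4

72.2388 °C


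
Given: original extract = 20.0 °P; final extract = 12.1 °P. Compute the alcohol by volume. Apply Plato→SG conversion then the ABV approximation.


SG = 259/(259 − P);  ABV = (OG − FG)·131.25
OG = 259/(259 − 20.0) = 1.0837
FG = 259/(259 − 12.1) = 1.0490
ABV = (1.0837 − 1.0490)·131.25

4.5510 % ABV


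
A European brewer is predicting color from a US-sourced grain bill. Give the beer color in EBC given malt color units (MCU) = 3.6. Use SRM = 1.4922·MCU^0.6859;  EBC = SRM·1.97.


SRM = 1.4922·3.6^0.6859 = 3.5925
EBC = 3.5925·1.97

7.0772 EBC


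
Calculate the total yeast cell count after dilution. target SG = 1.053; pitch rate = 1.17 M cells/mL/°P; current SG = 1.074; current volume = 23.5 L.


V_w = V·((SG_c−1)/(SG_t−1)−1);  °P = 259 − 259/SG_t;  cells = rate·(V+V_w)·°P
V_w = 23.5·((1.074−1)/(1.053−1)−1) = 9.3113
V_final = 23.5 + 9.3113 = 32.8113
°P = 259 − 259/1.053 = 13.0361
cells = 1.17·32.8113·13.0361

500.4456 billion cells


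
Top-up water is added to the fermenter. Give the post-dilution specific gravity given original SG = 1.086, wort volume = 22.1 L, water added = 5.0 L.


SG_new = 1 + (SG_old − 1)·V_old/(V_old + V_water)
pts = (1.086 − 1)·1000·22.1/(22.1 + 5.0) = 70.1328
SG_new = 1 + 70.1328/1000

1.0701


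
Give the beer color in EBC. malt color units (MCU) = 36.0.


SRM = 1.4922·MCU^0.6859;  EBC = SRM·1.97
SRM = 1.4922·36.0^0.6859 = 17.4299
EBC = 17.4299·1.97

34.3369 EBC


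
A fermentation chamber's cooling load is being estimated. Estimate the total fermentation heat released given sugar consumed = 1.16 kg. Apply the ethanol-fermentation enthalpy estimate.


Q = m_sugar · 590 kJ/kg
Q = 1.16 · 590

684.4000 kJ


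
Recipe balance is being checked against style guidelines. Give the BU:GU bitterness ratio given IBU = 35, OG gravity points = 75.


BU:GU = IBU / OG_points
BU:GU = 35 / 75

0.4667


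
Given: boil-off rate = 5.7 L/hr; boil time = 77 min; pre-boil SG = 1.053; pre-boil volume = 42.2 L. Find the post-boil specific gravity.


V_post = V_pre − rate·(t/60);  SG_post = 1 + (SG_pre−1)·V_pre/V_post
V_post = 42.2 − 5.7·(77/60) = 34.8850
SG_post = 1 + (1.053 − 1)·42.2/34.8850

1.0641


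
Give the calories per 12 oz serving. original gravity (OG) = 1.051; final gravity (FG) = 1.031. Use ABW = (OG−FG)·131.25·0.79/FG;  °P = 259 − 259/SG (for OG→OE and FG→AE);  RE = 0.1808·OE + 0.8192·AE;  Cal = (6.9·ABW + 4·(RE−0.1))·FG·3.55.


ABW = (1.051 − 1.031)·131.25·0.79/1.031 = 2.0114
OE = 259 − 259/1.051 = 12.5680 °P
AE = 259 − 259/1.031 = 7.7876 °P
RE = 0.1808·12.5680 + 0.8192·7.7876 = 8.6519 °P
Cal = (6.9·2.0114 + 4·(8.6519−0.1))·1.031·3.55

175.9979 kcal


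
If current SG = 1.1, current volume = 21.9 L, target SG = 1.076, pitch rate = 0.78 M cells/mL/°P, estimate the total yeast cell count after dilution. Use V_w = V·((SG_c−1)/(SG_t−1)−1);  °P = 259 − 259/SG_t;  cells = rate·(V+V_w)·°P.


V_w = 21.9·((1.1−1)/(1.076−1)−1) = 6.9158
V_final = 21.9 + 6.9158 = 28.8158
°P = 259 − 259/1.076 = 18.2937
cells = 0.78·28.8158·18.2937

411.1745 billion cells


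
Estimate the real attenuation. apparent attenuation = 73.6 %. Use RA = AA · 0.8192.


RA = 73.6 · 0.8192

60.2931 %


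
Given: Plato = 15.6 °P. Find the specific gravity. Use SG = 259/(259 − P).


SG = 259/(259 − 15.6)

1.0641


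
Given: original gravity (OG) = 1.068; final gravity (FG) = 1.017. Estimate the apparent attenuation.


AA = (OG − FG)/(OG − 1) · 100
AA = (1.068 − 1.017)/(1.068 − 1) · 100

75.0000 %


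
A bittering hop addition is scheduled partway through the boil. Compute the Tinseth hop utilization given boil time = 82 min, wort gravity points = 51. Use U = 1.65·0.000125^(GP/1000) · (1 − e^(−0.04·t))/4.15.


bigness = 1.65·0.000125^(51/1000) = 1.0433
boil_factor = (1 − e^(−0.04·82))/4.15 = 0.2319
U = 1.0433 · 0.2319

0.2419


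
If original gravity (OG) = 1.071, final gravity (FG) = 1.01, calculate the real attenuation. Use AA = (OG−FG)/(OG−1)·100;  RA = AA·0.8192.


AA = (1.071 − 1.01)/(1.071 − 1)·100 = 85.9155
RA = 85.9155·0.8192

70.3820 %


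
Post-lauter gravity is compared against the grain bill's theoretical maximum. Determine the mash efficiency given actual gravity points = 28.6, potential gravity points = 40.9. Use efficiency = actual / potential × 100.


efficiency = 28.6 / 40.9 × 100

69.9267 %


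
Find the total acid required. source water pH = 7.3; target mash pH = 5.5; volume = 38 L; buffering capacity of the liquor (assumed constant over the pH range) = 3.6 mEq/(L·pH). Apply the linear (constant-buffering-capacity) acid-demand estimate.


acid = buffering capacity · (pH_source − pH_target) · V
acid = 3.6 · (7.3 − 5.5) · 38

246.2400 mEq


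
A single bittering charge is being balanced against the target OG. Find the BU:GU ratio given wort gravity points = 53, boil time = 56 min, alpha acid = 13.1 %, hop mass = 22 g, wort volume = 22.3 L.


U = 1.65·0.000125^(GP/1000)·(1−e^(−0.04t))/4.15;  IBU = (α/100)·m·U·1000/V;  BU:GU = IBU/GP
U = 1.65·0.000125^(53/1000)·(1−e^(−0.04·56))/4.15 = 0.2206
IBU = (13.1/100)·22·0.2206·1000/22.3 = 28.5152
BU:GU = 28.5152/53

0.5380
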